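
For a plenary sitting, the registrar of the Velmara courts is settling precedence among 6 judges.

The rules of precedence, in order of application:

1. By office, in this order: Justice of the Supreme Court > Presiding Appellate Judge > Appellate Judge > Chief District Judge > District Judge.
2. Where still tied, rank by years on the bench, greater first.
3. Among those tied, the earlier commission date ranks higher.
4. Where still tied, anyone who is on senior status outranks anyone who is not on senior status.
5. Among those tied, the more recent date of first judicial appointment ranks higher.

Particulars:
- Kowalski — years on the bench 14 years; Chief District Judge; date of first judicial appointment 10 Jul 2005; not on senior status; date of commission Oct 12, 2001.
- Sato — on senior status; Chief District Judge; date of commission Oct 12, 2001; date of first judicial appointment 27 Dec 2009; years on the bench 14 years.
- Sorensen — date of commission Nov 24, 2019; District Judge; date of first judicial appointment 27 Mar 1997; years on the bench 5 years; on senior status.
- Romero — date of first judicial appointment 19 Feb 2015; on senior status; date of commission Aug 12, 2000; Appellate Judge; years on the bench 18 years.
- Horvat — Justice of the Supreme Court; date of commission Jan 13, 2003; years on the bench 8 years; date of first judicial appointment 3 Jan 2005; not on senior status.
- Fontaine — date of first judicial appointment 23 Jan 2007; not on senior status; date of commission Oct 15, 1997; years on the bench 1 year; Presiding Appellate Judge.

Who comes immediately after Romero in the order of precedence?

Sato

By office: Horvat (Justice of the Supreme Court); then Fontaine (Presiding Appellate Judge); then Romero (Appellate Judge); then Sato and Kowalski (Chief District Judge); then Sorensen (District Judge).
Sato and Kowalski both have years on the bench 14 years, so the next rule applies.
Sato and Kowalski both have date of commission Oct 12, 2001, so the next rule applies.
Among Sato and Kowalski, on senior status before not on senior status: Sato (on senior status) before Kowalski (not on senior status).
Order: Horvat, Fontaine, Romero, Sato, Kowalski, Sorensen.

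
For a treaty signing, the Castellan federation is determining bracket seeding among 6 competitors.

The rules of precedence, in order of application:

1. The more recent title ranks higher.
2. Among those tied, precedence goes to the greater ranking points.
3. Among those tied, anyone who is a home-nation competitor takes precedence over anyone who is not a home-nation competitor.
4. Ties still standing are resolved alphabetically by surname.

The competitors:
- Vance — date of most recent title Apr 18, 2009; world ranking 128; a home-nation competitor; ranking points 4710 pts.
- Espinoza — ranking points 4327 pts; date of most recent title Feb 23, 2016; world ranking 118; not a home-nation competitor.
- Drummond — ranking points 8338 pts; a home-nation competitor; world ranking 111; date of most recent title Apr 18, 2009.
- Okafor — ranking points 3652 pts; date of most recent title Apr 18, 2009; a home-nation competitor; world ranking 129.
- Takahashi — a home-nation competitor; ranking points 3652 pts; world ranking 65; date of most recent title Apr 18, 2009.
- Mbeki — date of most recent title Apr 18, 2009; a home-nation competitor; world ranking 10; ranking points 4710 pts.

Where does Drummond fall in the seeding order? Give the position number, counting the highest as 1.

By date of most recent title (later first): Espinoza (Feb 23, 2016); then Drummond, Mbeki, Vance, Okafor and Takahashi (each Apr 18, 2009).
Among Drummond, Mbeki, Vance, Okafor and Takahashi, by ranking points (higher first): Drummond (8338 pts) before Mbeki and Vance (4710 pts) before Okafor and Takahashi (3652 pts).
Mbeki and Vance are each a home-nation competitor, so the next rule applies.
Among Mbeki and Vance, alphabetically by surname: Mbeki before Vance.
Okafor and Takahashi are each a home-nation competitor, so the next rule applies.
Among Okafor and Takahashi, alphabetically by surname: Okafor before Takahashi.
Order: Espinoza, Drummond, Mbeki, Vance, Okafor, Takahashi. So position 2.

2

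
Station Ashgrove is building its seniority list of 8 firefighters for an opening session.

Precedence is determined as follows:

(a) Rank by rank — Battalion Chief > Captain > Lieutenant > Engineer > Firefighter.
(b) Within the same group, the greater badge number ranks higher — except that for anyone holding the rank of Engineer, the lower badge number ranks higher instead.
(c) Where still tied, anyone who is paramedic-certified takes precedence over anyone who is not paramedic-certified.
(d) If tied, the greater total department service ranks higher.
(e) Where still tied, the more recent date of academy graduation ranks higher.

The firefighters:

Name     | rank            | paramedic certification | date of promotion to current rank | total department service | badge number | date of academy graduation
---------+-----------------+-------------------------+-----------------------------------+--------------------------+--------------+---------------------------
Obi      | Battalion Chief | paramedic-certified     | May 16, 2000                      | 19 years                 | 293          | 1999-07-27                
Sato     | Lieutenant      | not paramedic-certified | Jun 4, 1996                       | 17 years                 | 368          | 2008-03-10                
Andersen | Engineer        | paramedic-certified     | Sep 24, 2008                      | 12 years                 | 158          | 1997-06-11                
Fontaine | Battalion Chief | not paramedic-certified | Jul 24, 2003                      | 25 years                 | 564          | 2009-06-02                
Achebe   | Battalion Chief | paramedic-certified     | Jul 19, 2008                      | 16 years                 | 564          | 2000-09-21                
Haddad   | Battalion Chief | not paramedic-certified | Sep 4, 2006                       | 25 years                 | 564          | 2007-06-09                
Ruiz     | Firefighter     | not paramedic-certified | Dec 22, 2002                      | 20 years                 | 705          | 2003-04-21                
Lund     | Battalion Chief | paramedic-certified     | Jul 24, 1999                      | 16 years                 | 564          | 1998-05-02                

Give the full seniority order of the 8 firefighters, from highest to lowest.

Achebe, Lund, Fontaine, Haddad, Obi, Sato, Andersen, Ruiz

By rank: Achebe, Lund, Fontaine, Haddad and Obi (Battalion Chief); then Sato (Lieutenant); then Andersen (Engineer); then Ruiz (Firefighter).
Among Achebe, Lund, Fontaine, Haddad and Obi, by badge number (higher first): Achebe, Lund, Fontaine and Haddad (564) before Obi (293).
Among Achebe, Lund, Fontaine and Haddad, paramedic-certified before not paramedic-certified: Achebe and Lund (paramedic-certified) before Fontaine and Haddad (not paramedic-certified).
Achebe and Lund both have total department service 16 years, so the next rule applies.
Among Achebe and Lund, by date of academy graduation (later first): Achebe (2000-09-21) before Lund (1998-05-02).
Fontaine and Haddad both have total department service 25 years, so the next rule applies.
Among Fontaine and Haddad, by date of academy graduation (later first): Fontaine (2009-06-02) before Haddad (2007-06-09).
Full order: Achebe, Lund, Fontaine, Haddad, Obi, Sato, Andersen, Ruiz.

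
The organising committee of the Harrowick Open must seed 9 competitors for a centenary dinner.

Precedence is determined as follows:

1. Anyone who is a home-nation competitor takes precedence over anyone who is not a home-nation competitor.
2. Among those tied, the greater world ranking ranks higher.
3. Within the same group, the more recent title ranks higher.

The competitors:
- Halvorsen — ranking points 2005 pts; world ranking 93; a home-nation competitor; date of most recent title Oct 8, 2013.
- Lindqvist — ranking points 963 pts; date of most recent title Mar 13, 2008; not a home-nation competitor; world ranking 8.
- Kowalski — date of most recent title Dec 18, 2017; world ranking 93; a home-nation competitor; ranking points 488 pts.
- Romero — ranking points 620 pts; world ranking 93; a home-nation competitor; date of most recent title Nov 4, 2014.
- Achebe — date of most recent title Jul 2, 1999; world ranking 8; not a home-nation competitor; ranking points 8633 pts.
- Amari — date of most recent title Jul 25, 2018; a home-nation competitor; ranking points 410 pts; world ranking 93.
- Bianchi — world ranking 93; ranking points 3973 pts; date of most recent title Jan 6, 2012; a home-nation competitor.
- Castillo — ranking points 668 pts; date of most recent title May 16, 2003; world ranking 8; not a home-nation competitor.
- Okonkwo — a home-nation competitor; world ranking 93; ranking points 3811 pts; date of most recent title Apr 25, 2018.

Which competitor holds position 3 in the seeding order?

Kowalski

By the first rule: Amari, Okonkwo, Kowalski, Romero, Halvorsen and Bianchi (each a home-nation competitor); then Lindqvist, Castillo and Achebe (each not a home-nation competitor).
Amari, Okonkwo, Kowalski, Romero, Halvorsen and Bianchi all have world ranking 93, so the next rule applies.
Among Amari, Okonkwo, Kowalski, Romero, Halvorsen and Bianchi, by date of most recent title (later first): Amari (Jul 25, 2018) before Okonkwo (Apr 25, 2018) before Kowalski (Dec 18, 2017) before Romero (Nov 4, 2014) before Halvorsen (Oct 8, 2013) before Bianchi (Jan 6, 2012).
Lindqvist, Castillo and Achebe all have world ranking 8, so the next rule applies.
Among Lindqvist, Castillo and Achebe, by date of most recent title (later first): Lindqvist (Mar 13, 2008) before Castillo (May 16, 2003) before Achebe (Jul 2, 1999).
Order: Amari, Okonkwo, Kowalski, Romero, Halvorsen, Bianchi, Lindqvist, Castillo, Achebe.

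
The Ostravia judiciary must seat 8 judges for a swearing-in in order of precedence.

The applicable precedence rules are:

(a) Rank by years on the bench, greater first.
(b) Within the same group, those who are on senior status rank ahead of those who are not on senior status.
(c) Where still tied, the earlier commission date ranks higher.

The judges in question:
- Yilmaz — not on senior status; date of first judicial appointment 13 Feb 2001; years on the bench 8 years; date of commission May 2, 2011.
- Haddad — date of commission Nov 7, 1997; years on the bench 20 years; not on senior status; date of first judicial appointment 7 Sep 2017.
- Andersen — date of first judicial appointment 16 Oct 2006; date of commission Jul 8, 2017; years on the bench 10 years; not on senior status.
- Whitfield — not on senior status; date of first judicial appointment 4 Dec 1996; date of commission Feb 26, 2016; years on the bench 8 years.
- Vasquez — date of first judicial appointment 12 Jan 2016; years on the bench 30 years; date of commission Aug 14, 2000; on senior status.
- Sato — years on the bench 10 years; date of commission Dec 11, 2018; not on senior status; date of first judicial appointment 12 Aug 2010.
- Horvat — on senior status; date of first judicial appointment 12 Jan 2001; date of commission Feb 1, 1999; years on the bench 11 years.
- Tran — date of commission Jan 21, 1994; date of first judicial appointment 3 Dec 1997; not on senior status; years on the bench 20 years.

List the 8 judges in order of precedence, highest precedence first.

Vasquez, Tran, Haddad, Horvat, Andersen, Sato, Yilmaz, Whitfield

By years on the bench (higher first): Vasquez (30 years); then Tran and Haddad (both 20 years); then Horvat (11 years); then Andersen and Sato (both 10 years); then Yilmaz and Whitfield (both 8 years).
Tran and Haddad are each not on senior status, so the next rule applies.
Among Tran and Haddad, by date of commission (earlier first): Tran (Jan 21, 1994) before Haddad (Nov 7, 1997).
Andersen and Sato are each not on senior status, so the next rule applies.
Among Andersen and Sato, by date of commission (earlier first): Andersen (Jul 8, 2017) before Sato (Dec 11, 2018).
Yilmaz and Whitfield are each not on senior status, so the next rule applies.
Among Yilmaz and Whitfield, by date of commission (earlier first): Yilmaz (May 2, 2011) before Whitfield (Feb 26, 2016).
Full order: Vasquez, Tran, Haddad, Horvat, Andersen, Sato, Yilmaz, Whitfield.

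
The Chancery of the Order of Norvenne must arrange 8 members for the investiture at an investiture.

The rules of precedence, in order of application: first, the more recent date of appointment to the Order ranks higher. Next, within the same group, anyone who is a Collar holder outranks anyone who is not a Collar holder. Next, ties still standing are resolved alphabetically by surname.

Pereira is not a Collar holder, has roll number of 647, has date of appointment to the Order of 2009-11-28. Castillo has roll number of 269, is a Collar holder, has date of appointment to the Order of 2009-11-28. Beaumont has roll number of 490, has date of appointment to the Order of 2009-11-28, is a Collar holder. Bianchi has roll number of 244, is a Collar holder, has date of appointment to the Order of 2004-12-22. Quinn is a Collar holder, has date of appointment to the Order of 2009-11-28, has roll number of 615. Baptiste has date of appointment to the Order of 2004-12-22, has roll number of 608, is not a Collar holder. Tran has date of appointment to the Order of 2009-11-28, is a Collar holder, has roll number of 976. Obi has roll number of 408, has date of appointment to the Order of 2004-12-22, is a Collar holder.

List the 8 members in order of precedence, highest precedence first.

Beaumont, Castillo, Quinn, Tran, Pereira, Bianchi, Obi, Baptiste

By date of appointment to the Order (later first): Beaumont, Castillo, Quinn, Tran and Pereira (each 2009-11-28); then Bianchi, Obi and Baptiste (each 2004-12-22).
Among Beaumont, Castillo, Quinn, Tran and Pereira, a Collar holder before not a Collar holder: Beaumont, Castillo, Quinn and Tran (a Collar holder) before Pereira (not a Collar holder).
Among Beaumont, Castillo, Quinn and Tran, alphabetically by surname: Beaumont before Castillo before Quinn before Tran.
Among Bianchi, Obi and Baptiste, a Collar holder before not a Collar holder: Bianchi and Obi (a Collar holder) before Baptiste (not a Collar holder).
Among Bianchi and Obi, alphabetically by surname: Bianchi before Obi.
Full order: Beaumont, Castillo, Quinn, Tran, Pereira, Bianchi, Obi, Baptiste.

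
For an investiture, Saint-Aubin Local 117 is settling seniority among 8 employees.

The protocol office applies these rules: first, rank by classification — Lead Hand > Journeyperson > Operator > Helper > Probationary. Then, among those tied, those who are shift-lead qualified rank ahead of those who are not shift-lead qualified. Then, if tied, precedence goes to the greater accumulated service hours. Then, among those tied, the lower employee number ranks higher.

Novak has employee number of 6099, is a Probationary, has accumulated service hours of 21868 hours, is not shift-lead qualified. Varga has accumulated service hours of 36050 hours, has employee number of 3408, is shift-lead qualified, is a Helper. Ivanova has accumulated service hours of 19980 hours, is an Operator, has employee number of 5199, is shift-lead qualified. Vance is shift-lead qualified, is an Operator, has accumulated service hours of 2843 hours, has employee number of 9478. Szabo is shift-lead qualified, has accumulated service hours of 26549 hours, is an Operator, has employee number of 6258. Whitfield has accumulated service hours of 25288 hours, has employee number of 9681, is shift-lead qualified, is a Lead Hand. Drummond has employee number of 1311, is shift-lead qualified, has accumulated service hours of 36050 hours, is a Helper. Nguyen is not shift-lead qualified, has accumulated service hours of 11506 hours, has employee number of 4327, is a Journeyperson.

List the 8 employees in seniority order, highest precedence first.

Whitfield, Nguyen, Szabo, Ivanova, Vance, Drummond, Varga, Novak

By classification: Whitfield (Lead Hand); then Nguyen (Journeyperson); then Szabo, Ivanova and Vance (Operator); then Drummond and Varga (Helper); then Novak (Probationary).
Szabo, Ivanova and Vance are each shift-lead qualified, so the next rule applies.
Among Szabo, Ivanova and Vance, by accumulated service hours (higher first): Szabo (26549 hours) before Ivanova (19980 hours) before Vance (2843 hours).
Drummond and Varga are each shift-lead qualified, so the next rule applies.
Drummond and Varga both have accumulated service hours 36050 hours, so the next rule applies.
Among Drummond and Varga, by employee number (lower first): Drummond (1311) before Varga (3408).
Full order: Whitfield, Nguyen, Szabo, Ivanova, Vance, Drummond, Varga, Novak.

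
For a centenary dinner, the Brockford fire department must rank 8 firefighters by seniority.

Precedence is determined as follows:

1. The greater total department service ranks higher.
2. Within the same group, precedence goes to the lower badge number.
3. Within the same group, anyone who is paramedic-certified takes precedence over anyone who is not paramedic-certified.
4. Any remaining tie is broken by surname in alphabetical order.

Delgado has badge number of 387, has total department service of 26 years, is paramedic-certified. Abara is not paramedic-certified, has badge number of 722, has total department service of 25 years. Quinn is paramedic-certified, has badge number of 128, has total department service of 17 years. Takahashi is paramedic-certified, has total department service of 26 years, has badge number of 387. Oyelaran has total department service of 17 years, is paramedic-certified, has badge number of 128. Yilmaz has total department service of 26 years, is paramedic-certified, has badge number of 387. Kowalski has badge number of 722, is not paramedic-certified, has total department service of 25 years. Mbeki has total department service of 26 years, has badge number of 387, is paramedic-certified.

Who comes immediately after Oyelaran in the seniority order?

By total department service (higher first): Delgado, Mbeki, Takahashi and Yilmaz (each 26 years); then Abara and Kowalski (both 25 years); then Oyelaran and Quinn (both 17 years).
Delgado, Mbeki, Takahashi and Yilmaz all have badge number 387, so the next rule applies.
Delgado, Mbeki, Takahashi and Yilmaz are each paramedic-certified, so the next rule applies.
Among Delgado, Mbeki, Takahashi and Yilmaz, alphabetically by surname: Delgado before Mbeki before Takahashi before Yilmaz.
Abara and Kowalski both have badge number 722, so the next rule applies.
Abara and Kowalski are each not paramedic-certified, so the next rule applies.
Among Abara and Kowalski, alphabetically by surname: Abara before Kowalski.
Oyelaran and Quinn both have badge number 128, so the next rule applies.
Oyelaran and Quinn are each paramedic-certified, so the next rule applies.
Among Oyelaran and Quinn, alphabetically by surname: Oyelaran before Quinn.
Order: Delgado, Mbeki, Takahashi, Yilmaz, Abara, Kowalski, Oyelaran, Quinn.

Quinn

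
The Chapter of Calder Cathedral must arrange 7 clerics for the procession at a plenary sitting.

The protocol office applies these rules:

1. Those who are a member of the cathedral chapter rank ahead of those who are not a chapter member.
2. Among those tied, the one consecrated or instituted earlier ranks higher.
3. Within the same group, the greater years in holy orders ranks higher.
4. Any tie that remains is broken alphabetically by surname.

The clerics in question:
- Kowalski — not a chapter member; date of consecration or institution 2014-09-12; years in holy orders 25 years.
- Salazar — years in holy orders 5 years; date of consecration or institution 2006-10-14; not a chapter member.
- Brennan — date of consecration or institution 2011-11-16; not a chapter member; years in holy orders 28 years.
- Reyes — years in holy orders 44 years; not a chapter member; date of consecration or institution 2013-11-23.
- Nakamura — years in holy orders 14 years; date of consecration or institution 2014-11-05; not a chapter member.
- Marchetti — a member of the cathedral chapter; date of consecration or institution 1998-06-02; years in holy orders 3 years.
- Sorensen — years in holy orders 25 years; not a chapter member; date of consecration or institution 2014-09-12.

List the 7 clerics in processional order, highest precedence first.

By the first rule: Marchetti (a member of the cathedral chapter); then Salazar, Brennan, Reyes, Kowalski, Sorensen and Nakamura (each not a chapter member).
Among Salazar, Brennan, Reyes, Kowalski, Sorensen and Nakamura, by date of consecration or institution (earlier first): Salazar (2006-10-14) before Brennan (2011-11-16) before Reyes (2013-11-23) before Kowalski and Sorensen (2014-09-12) before Nakamura (2014-11-05).
Kowalski and Sorensen both have years in holy orders 25 years, so the next rule applies.
Among Kowalski and Sorensen, alphabetically by surname: Kowalski before Sorensen.
Full order: Marchetti, Salazar, Brennan, Reyes, Kowalski, Sorensen, Nakamura.

Marchetti, Salazar, Brennan, Reyes, Kowalski, Sorensen, Nakamura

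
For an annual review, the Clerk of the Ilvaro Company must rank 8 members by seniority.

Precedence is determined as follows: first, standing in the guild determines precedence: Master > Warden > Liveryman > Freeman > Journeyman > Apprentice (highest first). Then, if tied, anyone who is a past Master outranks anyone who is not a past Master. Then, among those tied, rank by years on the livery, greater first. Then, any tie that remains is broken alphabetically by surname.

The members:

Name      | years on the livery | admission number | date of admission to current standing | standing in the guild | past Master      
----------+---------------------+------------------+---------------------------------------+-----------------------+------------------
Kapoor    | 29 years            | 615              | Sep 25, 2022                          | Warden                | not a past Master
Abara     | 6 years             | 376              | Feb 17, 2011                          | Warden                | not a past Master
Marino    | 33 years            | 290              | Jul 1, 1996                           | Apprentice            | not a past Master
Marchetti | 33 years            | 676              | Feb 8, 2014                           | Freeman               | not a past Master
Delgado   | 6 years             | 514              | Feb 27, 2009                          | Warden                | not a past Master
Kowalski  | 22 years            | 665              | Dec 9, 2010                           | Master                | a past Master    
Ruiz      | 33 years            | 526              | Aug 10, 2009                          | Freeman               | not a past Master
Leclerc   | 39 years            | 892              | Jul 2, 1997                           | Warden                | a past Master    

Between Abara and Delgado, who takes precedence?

By standing in the guild: Kowalski (Master); then Leclerc, Kapoor, Abara and Delgado (Warden); then Marchetti and Ruiz (Freeman); then Marino (Apprentice).
Among Leclerc, Kapoor, Abara and Delgado, a past Master before not a past Master: Leclerc (a past Master) before Kapoor, Abara and Delgado (not a past Master).
Among Kapoor, Abara and Delgado, by years on the livery (higher first): Kapoor (29 years) before Abara and Delgado (6 years).
Among Abara and Delgado, alphabetically by surname: Abara before Delgado.
Marchetti and Ruiz are each not a past Master, so the next rule applies.
Marchetti and Ruiz both have years on the livery 33 years, so the next rule applies.
Among Marchetti and Ruiz, alphabetically by surname: Marchetti before Ruiz.
So Abara takes precedence.

Abara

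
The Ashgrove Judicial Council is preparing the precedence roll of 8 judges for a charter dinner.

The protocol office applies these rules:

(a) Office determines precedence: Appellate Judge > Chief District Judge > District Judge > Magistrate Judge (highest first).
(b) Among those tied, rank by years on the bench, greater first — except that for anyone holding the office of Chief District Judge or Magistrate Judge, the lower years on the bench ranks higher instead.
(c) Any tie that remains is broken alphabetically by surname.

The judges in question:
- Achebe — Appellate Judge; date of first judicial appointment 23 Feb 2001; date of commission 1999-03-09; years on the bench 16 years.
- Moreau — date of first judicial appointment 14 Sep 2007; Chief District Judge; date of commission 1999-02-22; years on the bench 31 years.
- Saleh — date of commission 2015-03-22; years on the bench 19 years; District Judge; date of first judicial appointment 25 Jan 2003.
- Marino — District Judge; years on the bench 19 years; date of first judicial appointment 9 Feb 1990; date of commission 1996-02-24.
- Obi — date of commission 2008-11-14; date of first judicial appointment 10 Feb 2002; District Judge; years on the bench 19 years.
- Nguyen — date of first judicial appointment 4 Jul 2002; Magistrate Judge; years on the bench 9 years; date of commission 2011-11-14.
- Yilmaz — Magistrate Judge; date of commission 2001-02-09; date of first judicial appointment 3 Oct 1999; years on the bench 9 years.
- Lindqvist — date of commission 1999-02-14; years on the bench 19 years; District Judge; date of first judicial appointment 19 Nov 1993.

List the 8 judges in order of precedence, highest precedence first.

By office: Achebe (Appellate Judge); then Moreau (Chief District Judge); then Lindqvist, Marino, Obi and Saleh (District Judge); then Nguyen and Yilmaz (Magistrate Judge).
Lindqvist, Marino, Obi and Saleh all have years on the bench 19 years, so the next rule applies.
Among Lindqvist, Marino, Obi and Saleh, alphabetically by surname: Lindqvist before Marino before Obi before Saleh.
Nguyen and Yilmaz both have years on the bench 9 years, so the next rule applies.
Among Nguyen and Yilmaz, alphabetically by surname: Nguyen before Yilmaz.
Full order: Achebe, Moreau, Lindqvist, Marino, Obi, Saleh, Nguyen, Yilmaz.

Achebe, Moreau, Lindqvist, Marino, Obi, Saleh, Nguyen, Yilmaz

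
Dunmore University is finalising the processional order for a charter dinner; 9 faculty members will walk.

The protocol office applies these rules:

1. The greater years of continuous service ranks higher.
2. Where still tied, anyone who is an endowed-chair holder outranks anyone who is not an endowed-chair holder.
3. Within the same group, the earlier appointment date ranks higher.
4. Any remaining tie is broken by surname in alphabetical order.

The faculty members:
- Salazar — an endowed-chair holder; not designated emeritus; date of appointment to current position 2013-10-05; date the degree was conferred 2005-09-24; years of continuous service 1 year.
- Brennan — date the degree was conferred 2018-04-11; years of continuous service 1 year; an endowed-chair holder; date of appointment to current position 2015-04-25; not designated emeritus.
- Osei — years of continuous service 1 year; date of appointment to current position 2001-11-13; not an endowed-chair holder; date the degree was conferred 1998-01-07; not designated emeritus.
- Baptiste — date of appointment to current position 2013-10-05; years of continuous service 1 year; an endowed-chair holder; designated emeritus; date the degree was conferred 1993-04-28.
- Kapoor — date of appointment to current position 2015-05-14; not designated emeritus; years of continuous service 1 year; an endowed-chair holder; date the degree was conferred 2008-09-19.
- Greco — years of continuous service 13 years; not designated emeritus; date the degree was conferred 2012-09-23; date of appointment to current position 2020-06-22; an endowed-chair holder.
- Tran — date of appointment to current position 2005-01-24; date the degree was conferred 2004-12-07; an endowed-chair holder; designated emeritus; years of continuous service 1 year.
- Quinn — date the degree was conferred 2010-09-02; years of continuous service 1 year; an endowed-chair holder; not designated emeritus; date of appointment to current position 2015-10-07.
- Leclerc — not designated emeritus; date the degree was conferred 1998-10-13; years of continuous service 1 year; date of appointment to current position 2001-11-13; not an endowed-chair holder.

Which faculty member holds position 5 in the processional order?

By years of continuous service (higher first): Greco (13 years); then Tran, Baptiste, Salazar, Brennan, Kapoor, Quinn, Leclerc and Osei (each 1 year).
Among Tran, Baptiste, Salazar, Brennan, Kapoor, Quinn, Leclerc and Osei, an endowed-chair holder before not an endowed-chair holder: Tran, Baptiste, Salazar, Brennan, Kapoor and Quinn (an endowed-chair holder) before Leclerc and Osei (not an endowed-chair holder).
Among Tran, Baptiste, Salazar, Brennan, Kapoor and Quinn, by date of appointment to current position (earlier first): Tran (2005-01-24) before Baptiste and Salazar (2013-10-05) before Brennan (2015-04-25) before Kapoor (2015-05-14) before Quinn (2015-10-07).
Among Baptiste and Salazar, alphabetically by surname: Baptiste before Salazar.
Leclerc and Osei both have date of appointment to current position 2001-11-13, so the next rule applies.
Among Leclerc and Osei, alphabetically by surname: Leclerc before Osei.
Order: Greco, Tran, Baptiste, Salazar, Brennan, Kapoor, Quinn, Leclerc, Osei.

Brennan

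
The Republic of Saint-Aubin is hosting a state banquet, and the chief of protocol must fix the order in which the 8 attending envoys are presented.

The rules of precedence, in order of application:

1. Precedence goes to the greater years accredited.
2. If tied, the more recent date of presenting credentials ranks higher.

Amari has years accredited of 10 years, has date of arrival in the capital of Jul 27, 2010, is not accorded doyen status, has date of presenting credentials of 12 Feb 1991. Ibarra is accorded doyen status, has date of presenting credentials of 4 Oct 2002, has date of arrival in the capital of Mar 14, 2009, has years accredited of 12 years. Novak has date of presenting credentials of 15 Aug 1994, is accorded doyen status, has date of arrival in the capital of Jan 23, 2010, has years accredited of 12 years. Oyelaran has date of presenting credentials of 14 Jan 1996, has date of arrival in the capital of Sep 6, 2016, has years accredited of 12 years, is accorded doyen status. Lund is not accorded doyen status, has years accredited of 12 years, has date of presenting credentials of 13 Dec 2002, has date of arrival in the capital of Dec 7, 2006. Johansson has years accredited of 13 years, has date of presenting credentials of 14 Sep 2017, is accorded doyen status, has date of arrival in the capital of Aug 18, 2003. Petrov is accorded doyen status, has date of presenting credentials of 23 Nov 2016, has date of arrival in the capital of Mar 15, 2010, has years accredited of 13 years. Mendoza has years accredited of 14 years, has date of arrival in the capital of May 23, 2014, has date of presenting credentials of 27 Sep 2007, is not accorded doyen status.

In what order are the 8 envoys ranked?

By years accredited (higher first): Mendoza (14 years); then Johansson and Petrov (both 13 years); then Lund, Ibarra, Oyelaran and Novak (each 12 years); then Amari (10 years).
Among Johansson and Petrov, by date of presenting credentials (later first): Johansson (14 Sep 2017) before Petrov (23 Nov 2016).
Among Lund, Ibarra, Oyelaran and Novak, by date of presenting credentials (later first): Lund (13 Dec 2002) before Ibarra (4 Oct 2002) before Oyelaran (14 Jan 1996) before Novak (15 Aug 1994).
Full order: Mendoza, Johansson, Petrov, Lund, Ibarra, Oyelaran, Novak, Amari.

Mendoza, Johansson, Petrov, Lund, Ibarra, Oyelaran, Novak, Amari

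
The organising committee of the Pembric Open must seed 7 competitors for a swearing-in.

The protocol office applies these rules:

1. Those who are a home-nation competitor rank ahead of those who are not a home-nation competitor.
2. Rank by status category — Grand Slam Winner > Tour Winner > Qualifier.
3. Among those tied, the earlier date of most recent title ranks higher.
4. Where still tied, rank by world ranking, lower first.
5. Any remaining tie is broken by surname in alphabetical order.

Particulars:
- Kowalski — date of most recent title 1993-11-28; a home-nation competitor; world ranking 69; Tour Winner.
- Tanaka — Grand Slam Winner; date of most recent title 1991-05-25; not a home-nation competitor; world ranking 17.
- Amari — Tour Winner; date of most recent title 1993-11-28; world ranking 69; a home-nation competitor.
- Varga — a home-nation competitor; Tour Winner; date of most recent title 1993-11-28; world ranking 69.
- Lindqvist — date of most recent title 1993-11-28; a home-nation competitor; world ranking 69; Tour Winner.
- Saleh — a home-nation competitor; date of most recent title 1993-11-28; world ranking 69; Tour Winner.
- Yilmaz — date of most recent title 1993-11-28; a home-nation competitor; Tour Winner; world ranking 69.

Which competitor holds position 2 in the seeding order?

By the first rule: Amari, Kowalski, Lindqvist, Saleh, Varga and Yilmaz (each a home-nation competitor); then Tanaka (not a home-nation competitor).
Amari, Kowalski, Lindqvist, Saleh, Varga and Yilmaz are each Tour Winner, so the next rule applies.
Amari, Kowalski, Lindqvist, Saleh, Varga and Yilmaz all have date of most recent title 1993-11-28, so the next rule applies.
Amari, Kowalski, Lindqvist, Saleh, Varga and Yilmaz all have world ranking 69, so the next rule applies.
Among Amari, Kowalski, Lindqvist, Saleh, Varga and Yilmaz, alphabetically by surname: Amari before Kowalski before Lindqvist before Saleh before Varga before Yilmaz.
Order: Amari, Kowalski, Lindqvist, Saleh, Varga, Yilmaz, Tanaka.

Kowalski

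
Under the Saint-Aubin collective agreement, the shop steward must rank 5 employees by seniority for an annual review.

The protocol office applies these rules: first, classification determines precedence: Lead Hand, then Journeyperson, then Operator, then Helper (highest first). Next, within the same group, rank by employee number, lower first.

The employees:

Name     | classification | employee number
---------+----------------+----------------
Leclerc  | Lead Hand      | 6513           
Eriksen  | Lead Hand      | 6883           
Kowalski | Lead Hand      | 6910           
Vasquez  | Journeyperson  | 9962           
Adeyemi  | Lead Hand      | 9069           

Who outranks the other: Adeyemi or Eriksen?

Eriksen

By classification: Leclerc, Eriksen, Kowalski and Adeyemi (Lead Hand); then Vasquez (Journeyperson).
Among Leclerc, Eriksen, Kowalski and Adeyemi, by employee number (lower first): Leclerc (6513) before Eriksen (6883) before Kowalski (6910) before Adeyemi (9069).
So Eriksen takes precedence.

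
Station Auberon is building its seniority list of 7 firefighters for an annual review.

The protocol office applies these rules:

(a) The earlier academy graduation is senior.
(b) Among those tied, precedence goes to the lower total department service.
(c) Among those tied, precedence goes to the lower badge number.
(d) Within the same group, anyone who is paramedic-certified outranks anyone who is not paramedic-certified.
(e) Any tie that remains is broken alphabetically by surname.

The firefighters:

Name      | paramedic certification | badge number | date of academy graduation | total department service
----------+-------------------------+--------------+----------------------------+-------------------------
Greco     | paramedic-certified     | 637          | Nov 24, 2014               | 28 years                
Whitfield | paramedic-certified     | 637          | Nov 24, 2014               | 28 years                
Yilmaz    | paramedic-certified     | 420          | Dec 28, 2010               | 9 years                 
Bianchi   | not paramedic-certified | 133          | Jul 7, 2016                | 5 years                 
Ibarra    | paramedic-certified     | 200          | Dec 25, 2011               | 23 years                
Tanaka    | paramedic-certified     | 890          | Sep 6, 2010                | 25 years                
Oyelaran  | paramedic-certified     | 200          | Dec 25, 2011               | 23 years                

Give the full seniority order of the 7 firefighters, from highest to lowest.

Tanaka, Yilmaz, Ibarra, Oyelaran, Greco, Whitfield, Bianchi

By date of academy graduation (earlier first): Tanaka (Sep 6, 2010); then Yilmaz (Dec 28, 2010); then Ibarra and Oyelaran (both Dec 25, 2011); then Greco and Whitfield (both Nov 24, 2014); then Bianchi (Jul 7, 2016).
Ibarra and Oyelaran both have total department service 23 years, so the next rule applies.
Ibarra and Oyelaran both have badge number 200, so the next rule applies.
Ibarra and Oyelaran are each paramedic-certified, so the next rule applies.
Among Ibarra and Oyelaran, alphabetically by surname: Ibarra before Oyelaran.
Greco and Whitfield both have total department service 28 years, so the next rule applies.
Greco and Whitfield both have badge number 637, so the next rule applies.
Greco and Whitfield are each paramedic-certified, so the next rule applies.
Among Greco and Whitfield, alphabetically by surname: Greco before Whitfield.
Full order: Tanaka, Yilmaz, Ibarra, Oyelaran, Greco, Whitfield, Bianchi.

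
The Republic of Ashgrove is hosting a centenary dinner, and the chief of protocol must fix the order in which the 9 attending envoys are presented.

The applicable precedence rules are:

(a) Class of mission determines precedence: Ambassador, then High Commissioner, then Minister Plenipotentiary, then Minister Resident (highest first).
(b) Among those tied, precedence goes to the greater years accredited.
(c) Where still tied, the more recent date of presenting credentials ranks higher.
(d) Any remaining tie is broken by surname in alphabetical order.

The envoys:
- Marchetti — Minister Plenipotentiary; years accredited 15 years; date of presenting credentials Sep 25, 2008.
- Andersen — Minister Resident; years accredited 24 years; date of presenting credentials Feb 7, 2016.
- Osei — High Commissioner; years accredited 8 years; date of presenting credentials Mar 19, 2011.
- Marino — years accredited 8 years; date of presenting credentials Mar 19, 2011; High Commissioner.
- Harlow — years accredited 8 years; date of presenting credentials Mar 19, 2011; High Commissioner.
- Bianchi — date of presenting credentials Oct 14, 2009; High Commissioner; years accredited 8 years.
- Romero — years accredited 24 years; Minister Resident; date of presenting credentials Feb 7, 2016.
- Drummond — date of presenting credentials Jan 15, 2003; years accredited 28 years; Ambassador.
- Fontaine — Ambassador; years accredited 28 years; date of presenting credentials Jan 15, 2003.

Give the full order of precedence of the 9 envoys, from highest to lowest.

By class of mission: Drummond and Fontaine (Ambassador); then Harlow, Marino, Osei and Bianchi (High Commissioner); then Marchetti (Minister Plenipotentiary); then Andersen and Romero (Minister Resident).
Drummond and Fontaine both have years accredited 28 years, so the next rule applies.
Drummond and Fontaine both have date of presenting credentials Jan 15, 2003, so the next rule applies.
Among Drummond and Fontaine, alphabetically by surname: Drummond before Fontaine.
Harlow, Marino, Osei and Bianchi all have years accredited 8 years, so the next rule applies.
Among Harlow, Marino, Osei and Bianchi, by date of presenting credentials (later first): Harlow, Marino and Osei (Mar 19, 2011) before Bianchi (Oct 14, 2009).
Among Harlow, Marino and Osei, alphabetically by surname: Harlow before Marino before Osei.
Andersen and Romero both have years accredited 24 years, so the next rule applies.
Andersen and Romero both have date of presenting credentials Feb 7, 2016, so the next rule applies.
Among Andersen and Romero, alphabetically by surname: Andersen before Romero.
Full order: Drummond, Fontaine, Harlow, Marino, Osei, Bianchi, Marchetti, Andersen, Romero.

Drummond, Fontaine, Harlow, Marino, Osei, Bianchi, Marchetti, Andersen, Romero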